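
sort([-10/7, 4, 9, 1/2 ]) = [ - 10/7, 1/2, 4, 9 ] 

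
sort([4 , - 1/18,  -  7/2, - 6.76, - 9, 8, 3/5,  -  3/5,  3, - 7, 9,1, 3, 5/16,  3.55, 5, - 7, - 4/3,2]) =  [-9, - 7,  -  7, - 6.76,  -  7/2, - 4/3,-3/5,-1/18, 5/16, 3/5, 1,2,3, 3,3.55, 4, 5,  8, 9] 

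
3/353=3/353= 0.01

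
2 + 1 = 3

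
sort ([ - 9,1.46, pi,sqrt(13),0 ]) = [ - 9, 0,1.46 , pi,sqrt(13) ] 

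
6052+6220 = 12272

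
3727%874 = 231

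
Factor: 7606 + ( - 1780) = 2^1*3^1*971^1 = 5826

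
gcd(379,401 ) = 1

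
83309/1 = 83309 = 83309.00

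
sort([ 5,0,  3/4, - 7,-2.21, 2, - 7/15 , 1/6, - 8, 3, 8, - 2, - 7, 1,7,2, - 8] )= [ - 8,  -  8, - 7,-7, - 2.21, - 2, - 7/15,0, 1/6, 3/4, 1, 2, 2, 3, 5 , 7,8]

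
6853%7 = 0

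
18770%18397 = 373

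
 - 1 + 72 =71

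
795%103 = 74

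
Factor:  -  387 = - 3^2*43^1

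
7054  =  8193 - 1139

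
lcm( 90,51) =1530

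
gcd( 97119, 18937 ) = 1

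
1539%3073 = 1539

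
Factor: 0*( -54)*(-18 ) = 0^1 = 0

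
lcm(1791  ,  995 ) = 8955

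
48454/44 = 24227/22 = 1101.23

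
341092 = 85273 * 4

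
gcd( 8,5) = 1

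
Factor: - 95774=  - 2^1 * 7^1*6841^1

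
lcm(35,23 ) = 805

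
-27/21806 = -1 + 21779/21806=- 0.00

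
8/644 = 2/161 = 0.01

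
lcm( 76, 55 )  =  4180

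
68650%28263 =12124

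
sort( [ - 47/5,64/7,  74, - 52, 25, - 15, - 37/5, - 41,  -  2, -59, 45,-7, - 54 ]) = [ -59,-54, - 52, - 41, - 15, - 47/5,  -  37/5, - 7,-2 , 64/7 , 25,45, 74 ] 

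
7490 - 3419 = 4071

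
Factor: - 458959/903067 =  - 11^( - 1) * 53^( - 1 )*1549^( -1 )*458959^1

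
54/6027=18/2009  =  0.01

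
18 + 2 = 20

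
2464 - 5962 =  - 3498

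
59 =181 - 122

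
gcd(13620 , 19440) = 60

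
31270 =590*53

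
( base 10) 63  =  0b111111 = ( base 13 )4B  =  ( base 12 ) 53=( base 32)1V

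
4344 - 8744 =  -4400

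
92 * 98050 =9020600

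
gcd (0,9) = 9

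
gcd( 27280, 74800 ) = 880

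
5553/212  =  26 + 41/212 =26.19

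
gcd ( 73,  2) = 1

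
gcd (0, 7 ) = 7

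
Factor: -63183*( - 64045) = 3^1*5^1 * 12809^1*21061^1 = 4046555235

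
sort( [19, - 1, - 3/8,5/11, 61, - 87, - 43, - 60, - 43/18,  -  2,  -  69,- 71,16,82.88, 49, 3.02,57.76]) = [-87, - 71 , - 69, - 60,-43, - 43/18 , - 2, - 1,  -  3/8,5/11, 3.02,16, 19,49,57.76,61,  82.88] 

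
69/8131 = 69/8131=0.01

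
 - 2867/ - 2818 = 2867/2818 = 1.02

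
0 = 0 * 40748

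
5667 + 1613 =7280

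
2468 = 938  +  1530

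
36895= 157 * 235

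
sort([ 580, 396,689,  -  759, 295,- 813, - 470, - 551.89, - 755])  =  [ - 813, - 759, - 755, - 551.89, - 470,295, 396, 580, 689 ] 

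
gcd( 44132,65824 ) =748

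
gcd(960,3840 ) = 960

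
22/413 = 22/413 = 0.05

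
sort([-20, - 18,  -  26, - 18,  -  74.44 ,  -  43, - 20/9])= [ - 74.44 ,  -  43,  -  26,-20, - 18, - 18,-20/9]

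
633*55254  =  34975782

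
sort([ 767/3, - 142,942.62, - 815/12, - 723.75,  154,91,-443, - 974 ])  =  [ - 974, - 723.75, - 443, - 142, - 815/12,91,154,767/3, 942.62] 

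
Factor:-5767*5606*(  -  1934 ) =2^2*73^1*79^1 * 967^1 * 2803^1 = 62525837068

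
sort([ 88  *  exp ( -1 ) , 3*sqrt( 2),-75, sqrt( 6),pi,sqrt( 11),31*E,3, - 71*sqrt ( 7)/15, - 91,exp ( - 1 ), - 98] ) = [  -  98, - 91, - 75, - 71*sqrt(7) /15, exp( - 1 ),sqrt( 6), 3, pi,sqrt(11),3*sqrt (2 ),88*exp ( - 1 ), 31* E] 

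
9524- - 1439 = 10963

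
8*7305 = 58440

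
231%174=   57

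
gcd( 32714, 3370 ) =2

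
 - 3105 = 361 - 3466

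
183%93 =90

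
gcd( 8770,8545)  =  5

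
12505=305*41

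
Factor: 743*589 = 437627  =  19^1*31^1 *743^1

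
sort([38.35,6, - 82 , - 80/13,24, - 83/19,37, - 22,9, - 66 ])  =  [ - 82,- 66 ,-22, - 80/13,  -  83/19,6,9,24,37 , 38.35 ]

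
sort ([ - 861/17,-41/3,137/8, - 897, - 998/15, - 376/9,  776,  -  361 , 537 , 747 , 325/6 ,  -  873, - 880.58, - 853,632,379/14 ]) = [ - 897, - 880.58,-873, - 853, - 361,  -  998/15, - 861/17, - 376/9,  -  41/3, 137/8 , 379/14,325/6,537,  632 , 747,776]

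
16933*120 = 2031960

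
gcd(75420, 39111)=3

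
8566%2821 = 103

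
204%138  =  66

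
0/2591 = 0  =  0.00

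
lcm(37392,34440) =1308720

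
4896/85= 57 + 3/5  =  57.60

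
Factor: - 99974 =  - 2^1*7^1*37^1*193^1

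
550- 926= -376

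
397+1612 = 2009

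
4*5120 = 20480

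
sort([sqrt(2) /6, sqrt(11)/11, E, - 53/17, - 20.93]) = [ - 20.93,  -  53/17, sqrt(2)/6,sqrt( 11)/11,  E]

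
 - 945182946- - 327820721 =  -617362225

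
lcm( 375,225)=1125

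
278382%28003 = 26355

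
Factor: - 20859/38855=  - 51/95= -  3^1*5^(  -  1 ) * 17^1*19^( - 1 )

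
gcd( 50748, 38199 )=3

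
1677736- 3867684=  - 2189948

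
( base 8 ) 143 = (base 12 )83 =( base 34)2V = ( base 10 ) 99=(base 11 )90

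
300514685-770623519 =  - 470108834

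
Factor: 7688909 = 859^1*8951^1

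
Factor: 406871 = 251^1 * 1621^1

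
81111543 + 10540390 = 91651933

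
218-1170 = -952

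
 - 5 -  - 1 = - 4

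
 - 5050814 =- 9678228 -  - 4627414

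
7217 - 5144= 2073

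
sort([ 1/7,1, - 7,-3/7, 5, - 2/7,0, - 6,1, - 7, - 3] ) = [ - 7, - 7, - 6, - 3, - 3/7 , - 2/7, 0,1/7, 1, 1, 5 ] 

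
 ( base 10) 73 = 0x49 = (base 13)58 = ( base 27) 2J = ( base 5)243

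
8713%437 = 410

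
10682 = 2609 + 8073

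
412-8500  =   -8088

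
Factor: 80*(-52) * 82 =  - 341120 = - 2^7 * 5^1 * 13^1*41^1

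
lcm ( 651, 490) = 45570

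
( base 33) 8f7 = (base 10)9214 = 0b10001111111110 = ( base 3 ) 110122021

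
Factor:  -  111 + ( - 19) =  - 130 = - 2^1*5^1*13^1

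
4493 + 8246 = 12739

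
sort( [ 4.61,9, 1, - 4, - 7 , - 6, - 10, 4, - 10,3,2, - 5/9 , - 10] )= [ - 10,- 10, - 10, - 7, - 6,-4,  -  5/9,  1, 2, 3,4,4.61, 9]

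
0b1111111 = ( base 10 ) 127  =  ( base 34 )3P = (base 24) 57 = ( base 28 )4F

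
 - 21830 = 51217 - 73047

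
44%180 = 44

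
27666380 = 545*50764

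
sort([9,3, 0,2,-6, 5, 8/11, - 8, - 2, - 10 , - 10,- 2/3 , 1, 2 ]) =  [ - 10, - 10, - 8,- 6,  -  2, - 2/3, 0, 8/11, 1, 2,  2,3, 5, 9]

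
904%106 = 56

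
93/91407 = 31/30469= 0.00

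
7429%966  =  667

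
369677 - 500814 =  - 131137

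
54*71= 3834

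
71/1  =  71 = 71.00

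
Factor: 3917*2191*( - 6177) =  - 3^1*7^1 *29^1*71^1 * 313^1*3917^1 =- 53011922019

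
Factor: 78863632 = 2^4*4928977^1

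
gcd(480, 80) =80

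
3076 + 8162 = 11238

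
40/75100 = 2/3755 = 0.00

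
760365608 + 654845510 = 1415211118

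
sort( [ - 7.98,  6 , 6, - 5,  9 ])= [ - 7.98, - 5 , 6,  6, 9 ] 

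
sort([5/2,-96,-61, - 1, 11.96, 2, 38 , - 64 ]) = [ - 96,-64, - 61, -1  ,  2,5/2,11.96,38]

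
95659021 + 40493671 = 136152692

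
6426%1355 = 1006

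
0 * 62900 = 0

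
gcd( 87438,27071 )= 1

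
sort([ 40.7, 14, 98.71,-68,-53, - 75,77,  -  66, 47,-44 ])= [ - 75, - 68,-66 ,  -  53, - 44, 14,40.7,47, 77, 98.71 ]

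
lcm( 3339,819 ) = 43407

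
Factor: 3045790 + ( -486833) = 23^1*31^1*37^1*97^1 =2558957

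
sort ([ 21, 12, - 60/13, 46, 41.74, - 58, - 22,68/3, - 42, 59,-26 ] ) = [ - 58, - 42 , - 26, - 22, - 60/13, 12, 21, 68/3, 41.74, 46,59]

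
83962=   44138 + 39824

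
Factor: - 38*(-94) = 2^2*19^1*47^1 = 3572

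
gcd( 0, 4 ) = 4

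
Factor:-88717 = -79^1*1123^1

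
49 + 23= 72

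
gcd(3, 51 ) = 3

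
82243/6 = 82243/6 = 13707.17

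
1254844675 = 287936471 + 966908204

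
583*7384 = 4304872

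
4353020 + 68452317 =72805337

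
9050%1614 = 980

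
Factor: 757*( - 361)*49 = - 7^2* 19^2*757^1 = - 13390573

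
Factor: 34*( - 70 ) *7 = -2^2* 5^1*7^2*17^1 = - 16660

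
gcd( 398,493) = 1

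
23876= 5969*4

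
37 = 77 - 40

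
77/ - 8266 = -1 + 8189/8266  =  - 0.01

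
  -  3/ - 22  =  3/22 = 0.14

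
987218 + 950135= 1937353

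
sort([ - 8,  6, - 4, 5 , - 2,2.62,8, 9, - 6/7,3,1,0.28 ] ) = [ - 8, - 4, - 2, - 6/7,0.28,  1, 2.62, 3,5,6,8,9]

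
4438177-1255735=3182442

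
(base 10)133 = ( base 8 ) 205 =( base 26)53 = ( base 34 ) 3v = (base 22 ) 61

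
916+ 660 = 1576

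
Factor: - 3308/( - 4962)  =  2/3  =  2^1*3^ (  -  1)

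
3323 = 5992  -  2669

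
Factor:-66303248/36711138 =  - 2^3 * 3^ ( - 1)*11^1*43^1 * 449^( - 1 ) * 8761^1*13627^( - 1 )=- 33151624/18355569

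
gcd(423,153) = 9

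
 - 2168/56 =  - 39 + 2/7 = - 38.71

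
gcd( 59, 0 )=59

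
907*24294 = 22034658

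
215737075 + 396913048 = 612650123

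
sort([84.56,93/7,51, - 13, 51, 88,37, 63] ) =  [ - 13 , 93/7,37 , 51,51, 63,84.56,88 ]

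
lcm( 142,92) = 6532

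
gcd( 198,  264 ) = 66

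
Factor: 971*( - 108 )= - 104868 = - 2^2*3^3*971^1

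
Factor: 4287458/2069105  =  2^1 *5^( - 1)*7^1 * 227^( - 1)*1823^( - 1 )*306247^1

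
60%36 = 24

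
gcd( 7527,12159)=579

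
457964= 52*8807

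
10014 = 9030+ 984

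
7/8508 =7/8508 = 0.00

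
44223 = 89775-45552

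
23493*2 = 46986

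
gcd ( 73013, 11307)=1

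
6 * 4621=27726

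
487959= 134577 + 353382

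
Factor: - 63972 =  - 2^2*  3^2 * 1777^1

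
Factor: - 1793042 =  - 2^1 * 896521^1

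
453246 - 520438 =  - 67192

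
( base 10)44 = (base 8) 54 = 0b101100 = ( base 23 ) 1l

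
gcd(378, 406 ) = 14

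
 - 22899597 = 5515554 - 28415151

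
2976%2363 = 613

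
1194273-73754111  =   - 72559838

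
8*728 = 5824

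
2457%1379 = 1078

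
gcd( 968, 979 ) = 11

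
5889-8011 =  - 2122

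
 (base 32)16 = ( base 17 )24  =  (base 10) 38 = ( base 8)46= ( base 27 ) 1b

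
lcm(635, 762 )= 3810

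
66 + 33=99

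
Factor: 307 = 307^1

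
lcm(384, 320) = 1920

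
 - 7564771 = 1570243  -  9135014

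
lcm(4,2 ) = 4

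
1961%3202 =1961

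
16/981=16/981 = 0.02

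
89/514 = 89/514=0.17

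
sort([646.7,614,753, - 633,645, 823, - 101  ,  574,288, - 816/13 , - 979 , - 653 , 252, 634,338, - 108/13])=[ - 979, - 653,-633, - 101,  -  816/13, - 108/13 , 252, 288,338, 574, 614,634 , 645  ,  646.7, 753 , 823 ] 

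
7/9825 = 7/9825 = 0.00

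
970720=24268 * 40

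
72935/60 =1215  +  7/12 = 1215.58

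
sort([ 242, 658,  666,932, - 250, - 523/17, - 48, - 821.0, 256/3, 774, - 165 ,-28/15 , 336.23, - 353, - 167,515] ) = [ - 821.0, - 353 , - 250, -167, - 165, - 48, - 523/17,  -  28/15,256/3,242, 336.23,  515 , 658,666,774  ,  932] 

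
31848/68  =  468  +  6/17 = 468.35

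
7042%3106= 830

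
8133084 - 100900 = 8032184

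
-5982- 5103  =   - 11085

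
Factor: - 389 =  - 389^1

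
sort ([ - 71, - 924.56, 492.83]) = [-924.56, - 71, 492.83]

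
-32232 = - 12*2686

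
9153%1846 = 1769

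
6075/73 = 6075/73 =83.22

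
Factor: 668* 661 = 2^2 * 167^1 * 661^1 = 441548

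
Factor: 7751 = 23^1 * 337^1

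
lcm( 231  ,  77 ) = 231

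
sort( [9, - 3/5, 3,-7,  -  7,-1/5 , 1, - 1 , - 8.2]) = [ - 8.2, - 7,- 7,-1,-3/5, - 1/5,1, 3,9 ] 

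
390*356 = 138840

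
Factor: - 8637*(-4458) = 38503746 = 2^1*3^2*743^1*2879^1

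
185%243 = 185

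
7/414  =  7/414= 0.02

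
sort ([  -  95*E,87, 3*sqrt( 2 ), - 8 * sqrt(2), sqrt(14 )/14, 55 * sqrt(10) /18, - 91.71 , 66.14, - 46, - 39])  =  [ - 95 * E, - 91.71 , - 46, - 39, -8*sqrt( 2 ) , sqrt (14 ) /14,3 * sqrt( 2),55*sqrt(10 ) /18, 66.14, 87 ]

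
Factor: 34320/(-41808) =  -5^1*11^1*67^( - 1 ) = - 55/67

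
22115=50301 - 28186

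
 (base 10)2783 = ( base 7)11054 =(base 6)20515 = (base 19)7D9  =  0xADF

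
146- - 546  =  692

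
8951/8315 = 8951/8315 = 1.08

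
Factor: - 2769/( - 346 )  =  2^ ( - 1)*3^1*13^1*71^1*173^( - 1)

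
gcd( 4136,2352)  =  8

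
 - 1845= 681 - 2526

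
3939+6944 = 10883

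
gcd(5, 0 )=5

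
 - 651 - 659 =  - 1310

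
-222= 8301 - 8523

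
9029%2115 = 569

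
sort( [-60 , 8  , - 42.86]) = [ - 60, - 42.86,8] 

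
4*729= 2916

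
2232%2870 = 2232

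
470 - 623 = - 153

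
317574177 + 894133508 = 1211707685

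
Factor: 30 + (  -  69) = -3^1*13^1 = -39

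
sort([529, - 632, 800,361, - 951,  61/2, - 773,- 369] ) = [ - 951, - 773, - 632, - 369,61/2, 361,529, 800] 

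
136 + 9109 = 9245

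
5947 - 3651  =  2296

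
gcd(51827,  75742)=1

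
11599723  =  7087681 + 4512042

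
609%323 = 286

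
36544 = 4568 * 8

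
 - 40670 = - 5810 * 7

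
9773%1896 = 293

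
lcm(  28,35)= 140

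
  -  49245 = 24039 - 73284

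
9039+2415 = 11454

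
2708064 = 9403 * 288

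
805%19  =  7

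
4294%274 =184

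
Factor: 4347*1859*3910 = 2^1*3^3*5^1*7^1 * 11^1*13^2*17^1*23^2 = 31596995430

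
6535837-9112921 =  - 2577084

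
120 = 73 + 47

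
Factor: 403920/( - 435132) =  - 2^2 *3^( - 1)*5^1* 11^1 * 79^( - 1) = - 220/237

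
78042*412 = 32153304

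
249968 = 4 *62492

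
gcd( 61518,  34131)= 3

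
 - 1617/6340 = -1617/6340 = - 0.26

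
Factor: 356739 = 3^1*118913^1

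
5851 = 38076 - 32225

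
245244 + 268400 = 513644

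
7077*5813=41138601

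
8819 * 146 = 1287574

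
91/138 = 91/138=   0.66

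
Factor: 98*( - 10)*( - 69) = 67620 = 2^2*3^1*5^1*7^2*23^1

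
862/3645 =862/3645 = 0.24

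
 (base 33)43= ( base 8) 207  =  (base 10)135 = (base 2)10000111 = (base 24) 5f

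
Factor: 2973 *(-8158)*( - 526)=12757464084 = 2^2 * 3^1*263^1  *  991^1*4079^1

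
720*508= 365760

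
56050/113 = 56050/113  =  496.02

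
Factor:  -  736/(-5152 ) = 7^( - 1 ) = 1/7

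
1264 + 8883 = 10147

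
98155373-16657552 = 81497821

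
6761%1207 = 726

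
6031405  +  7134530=13165935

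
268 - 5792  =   - 5524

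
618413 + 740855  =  1359268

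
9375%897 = 405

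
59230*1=59230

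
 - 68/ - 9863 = 68/9863 = 0.01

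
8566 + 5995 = 14561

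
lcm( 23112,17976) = 161784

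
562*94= 52828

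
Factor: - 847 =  - 7^1 * 11^2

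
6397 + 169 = 6566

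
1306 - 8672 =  - 7366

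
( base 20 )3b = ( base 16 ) 47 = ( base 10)71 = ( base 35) 21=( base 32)27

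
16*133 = 2128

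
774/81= 9+5/9 =9.56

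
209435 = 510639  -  301204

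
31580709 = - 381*( - 82889)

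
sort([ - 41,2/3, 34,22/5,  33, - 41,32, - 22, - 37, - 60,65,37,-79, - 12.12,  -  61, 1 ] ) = [ - 79, - 61, - 60,  -  41,-41, - 37, - 22, - 12.12, 2/3,1, 22/5,32,33, 34 , 37,  65] 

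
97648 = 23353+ 74295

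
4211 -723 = 3488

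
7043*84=591612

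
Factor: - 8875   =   - 5^3*71^1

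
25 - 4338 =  - 4313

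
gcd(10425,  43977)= 3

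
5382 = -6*( - 897 ) 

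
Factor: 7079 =7079^1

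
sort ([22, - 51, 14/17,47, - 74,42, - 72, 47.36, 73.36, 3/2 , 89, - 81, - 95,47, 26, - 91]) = [ - 95,  -  91, - 81, -74, - 72, - 51,14/17, 3/2,22,26,42 , 47,47,  47.36, 73.36,89]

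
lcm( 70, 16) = 560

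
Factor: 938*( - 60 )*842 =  - 2^4 * 3^1*5^1*7^1*67^1*421^1 = - 47387760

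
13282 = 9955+3327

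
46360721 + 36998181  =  83358902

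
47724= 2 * 23862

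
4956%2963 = 1993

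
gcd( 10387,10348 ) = 13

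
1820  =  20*91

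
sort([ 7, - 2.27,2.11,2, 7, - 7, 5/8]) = [ - 7, - 2.27, 5/8, 2, 2.11,7, 7] 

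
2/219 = 2/219  =  0.01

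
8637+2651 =11288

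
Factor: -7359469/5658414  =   - 2^( - 1) * 3^( - 1 )*13^1*23^ ( - 1)*131^( - 1 )*211^1*313^( - 1) * 2683^1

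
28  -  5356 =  - 5328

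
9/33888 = 3/11296 = 0.00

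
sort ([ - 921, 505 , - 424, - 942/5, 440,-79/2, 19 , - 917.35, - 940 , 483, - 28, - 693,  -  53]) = [-940, - 921, - 917.35, - 693,- 424, - 942/5 , - 53, - 79/2, - 28, 19,440,  483,505 ] 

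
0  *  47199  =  0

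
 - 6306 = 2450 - 8756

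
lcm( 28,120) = 840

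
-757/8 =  - 95 + 3/8=- 94.62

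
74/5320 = 37/2660= 0.01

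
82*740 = 60680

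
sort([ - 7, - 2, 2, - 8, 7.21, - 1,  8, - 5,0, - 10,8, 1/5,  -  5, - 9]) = [ - 10,-9, - 8, - 7, - 5, - 5, - 2 , - 1, 0, 1/5, 2 , 7.21, 8 , 8]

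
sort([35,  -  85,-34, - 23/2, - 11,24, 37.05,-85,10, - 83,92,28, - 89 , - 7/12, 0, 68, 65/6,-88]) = [  -  89, -88, - 85, - 85, - 83, - 34 , - 23/2,-11, - 7/12,0,10, 65/6, 24 , 28 , 35, 37.05, 68, 92]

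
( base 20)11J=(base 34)cv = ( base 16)1B7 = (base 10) 439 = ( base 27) g7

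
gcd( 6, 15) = 3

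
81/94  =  81/94 = 0.86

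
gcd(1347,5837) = 449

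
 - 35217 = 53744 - 88961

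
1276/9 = 141 + 7/9 = 141.78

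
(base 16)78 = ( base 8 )170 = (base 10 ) 120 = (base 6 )320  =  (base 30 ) 40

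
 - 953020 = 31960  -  984980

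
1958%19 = 1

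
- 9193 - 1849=-11042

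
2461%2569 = 2461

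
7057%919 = 624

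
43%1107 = 43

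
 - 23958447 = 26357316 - 50315763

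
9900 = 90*110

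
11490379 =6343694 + 5146685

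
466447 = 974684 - 508237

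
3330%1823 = 1507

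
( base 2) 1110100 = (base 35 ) 3B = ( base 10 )116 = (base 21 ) 5b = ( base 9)138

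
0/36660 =0 = 0.00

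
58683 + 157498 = 216181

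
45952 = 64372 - 18420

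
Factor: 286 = 2^1*11^1*13^1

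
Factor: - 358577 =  - 31^1*43^1*269^1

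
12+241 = 253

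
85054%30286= 24482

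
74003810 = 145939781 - 71935971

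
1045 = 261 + 784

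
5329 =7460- 2131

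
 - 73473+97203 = 23730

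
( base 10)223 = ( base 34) 6J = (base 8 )337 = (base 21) ad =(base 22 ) a3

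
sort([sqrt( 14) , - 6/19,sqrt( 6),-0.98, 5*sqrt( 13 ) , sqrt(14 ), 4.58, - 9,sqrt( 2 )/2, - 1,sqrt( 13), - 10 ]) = [ - 10, - 9,-1,-0.98, - 6/19, sqrt( 2)/2,sqrt( 6), sqrt (13) , sqrt(14),sqrt( 14 ), 4.58, 5*sqrt(13)]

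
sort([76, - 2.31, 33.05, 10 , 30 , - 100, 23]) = [-100, - 2.31,10,23, 30,  33.05, 76 ]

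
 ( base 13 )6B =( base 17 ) 54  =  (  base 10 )89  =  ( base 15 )5E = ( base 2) 1011001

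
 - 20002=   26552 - 46554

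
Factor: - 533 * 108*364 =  - 20953296=- 2^4*3^3*7^1*13^2*41^1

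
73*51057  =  3727161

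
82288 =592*139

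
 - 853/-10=85 + 3/10 = 85.30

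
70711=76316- 5605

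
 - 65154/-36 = 10859/6  =  1809.83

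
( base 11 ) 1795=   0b100011101010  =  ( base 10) 2282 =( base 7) 6440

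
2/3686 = 1/1843=0.00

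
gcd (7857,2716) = 97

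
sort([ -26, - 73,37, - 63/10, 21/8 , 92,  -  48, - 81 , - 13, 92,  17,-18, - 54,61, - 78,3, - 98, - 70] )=[-98, - 81, - 78, - 73, - 70, - 54, - 48, - 26, - 18, - 13, - 63/10,21/8, 3,17, 37,61 , 92, 92 ]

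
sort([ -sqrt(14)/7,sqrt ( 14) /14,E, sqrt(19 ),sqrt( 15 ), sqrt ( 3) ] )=[ - sqrt ( 14)/7,sqrt(14 )/14,  sqrt ( 3 ),E, sqrt(15), sqrt(19) ]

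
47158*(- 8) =-377264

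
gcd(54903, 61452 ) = 3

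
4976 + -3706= 1270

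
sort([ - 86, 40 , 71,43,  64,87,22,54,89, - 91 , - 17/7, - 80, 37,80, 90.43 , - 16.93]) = [ - 91  , - 86, -80, - 16.93,  -  17/7,22, 37, 40,43, 54,  64 , 71,80,87,89, 90.43]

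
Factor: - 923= -13^1*71^1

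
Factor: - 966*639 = - 2^1*3^3*7^1*23^1*71^1=- 617274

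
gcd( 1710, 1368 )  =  342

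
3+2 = 5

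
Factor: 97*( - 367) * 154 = - 2^1 * 7^1 * 11^1*97^1 * 367^1=-5482246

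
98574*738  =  72747612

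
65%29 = 7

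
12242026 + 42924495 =55166521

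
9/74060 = 9/74060 = 0.00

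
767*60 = 46020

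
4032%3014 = 1018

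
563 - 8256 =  - 7693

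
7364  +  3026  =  10390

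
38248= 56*683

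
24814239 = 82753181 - 57938942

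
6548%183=143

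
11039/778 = 11039/778 = 14.19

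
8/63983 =8/63983 = 0.00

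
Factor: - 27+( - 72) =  - 3^2*11^1 = - 99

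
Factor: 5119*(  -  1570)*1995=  - 16033475850 = - 2^1*3^1*5^2*7^1*19^1 * 157^1*5119^1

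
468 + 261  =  729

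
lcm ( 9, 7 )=63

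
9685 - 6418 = 3267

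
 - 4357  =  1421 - 5778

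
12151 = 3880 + 8271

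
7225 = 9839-2614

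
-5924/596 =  - 10 + 9/149 = -  9.94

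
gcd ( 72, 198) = 18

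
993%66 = 3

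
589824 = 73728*8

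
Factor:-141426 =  - 2^1*3^6*97^1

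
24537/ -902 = - 24537/902 = - 27.20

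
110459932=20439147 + 90020785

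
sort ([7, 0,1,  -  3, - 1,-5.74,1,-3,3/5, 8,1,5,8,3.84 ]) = [-5.74,  -  3, - 3,-1,0,3/5,1,  1, 1, 3.84,  5, 7,  8,8 ] 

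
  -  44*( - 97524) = 4291056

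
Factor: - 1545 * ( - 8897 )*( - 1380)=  - 2^2*3^2*5^2*7^1*23^1*31^1*41^1*103^1=- 18969293700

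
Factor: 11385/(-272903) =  - 3^2*5^1*11^1*23^1*272903^( - 1 ) 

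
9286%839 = 57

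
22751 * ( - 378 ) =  - 8599878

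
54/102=9/17 = 0.53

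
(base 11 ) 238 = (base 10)283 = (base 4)10123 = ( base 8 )433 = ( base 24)BJ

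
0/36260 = 0= 0.00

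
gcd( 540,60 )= 60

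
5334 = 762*7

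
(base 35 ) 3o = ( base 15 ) 89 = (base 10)129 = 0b10000001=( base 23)5e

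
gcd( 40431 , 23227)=1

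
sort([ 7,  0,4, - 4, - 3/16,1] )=[ - 4, - 3/16 , 0 , 1,4 , 7] 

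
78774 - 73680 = 5094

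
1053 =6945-5892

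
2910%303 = 183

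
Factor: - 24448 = -2^7*191^1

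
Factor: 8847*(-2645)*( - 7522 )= 2^1*3^2 *5^1*23^2*983^1 * 3761^1 = 176017169430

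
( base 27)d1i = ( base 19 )1773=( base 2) 10010100110010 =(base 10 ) 9522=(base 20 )13G2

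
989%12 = 5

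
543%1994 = 543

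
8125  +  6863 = 14988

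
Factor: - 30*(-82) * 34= 83640= 2^3 * 3^1*5^1 * 17^1  *  41^1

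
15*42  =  630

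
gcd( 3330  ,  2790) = 90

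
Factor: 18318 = 2^1*3^1*43^1*71^1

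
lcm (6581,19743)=19743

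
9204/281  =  9204/281 =32.75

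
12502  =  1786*7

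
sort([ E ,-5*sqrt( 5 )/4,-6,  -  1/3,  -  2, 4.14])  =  [ - 6,- 5*sqrt (5) /4, - 2, - 1/3, E,4.14 ] 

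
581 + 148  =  729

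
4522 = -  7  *( - 646)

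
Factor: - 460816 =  - 2^4*83^1 * 347^1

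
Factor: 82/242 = 11^ ( - 2 )* 41^1 = 41/121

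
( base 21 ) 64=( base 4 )2002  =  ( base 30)4A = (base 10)130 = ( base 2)10000010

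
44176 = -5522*(-8)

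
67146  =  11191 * 6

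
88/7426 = 44/3713 = 0.01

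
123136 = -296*( - 416 )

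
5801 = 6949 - 1148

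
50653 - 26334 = 24319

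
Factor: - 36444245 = -5^1 * 7288849^1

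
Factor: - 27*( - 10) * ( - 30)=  - 2^2*3^4* 5^2 = -8100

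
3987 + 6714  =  10701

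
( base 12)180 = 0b11110000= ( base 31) 7n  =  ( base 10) 240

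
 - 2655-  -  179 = -2476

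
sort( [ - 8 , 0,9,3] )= [ - 8,0, 3,9]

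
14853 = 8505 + 6348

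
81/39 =27/13 = 2.08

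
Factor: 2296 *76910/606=88292680/303 = 2^3*3^(  -  1)*5^1*7^1 * 41^1*101^( - 1)* 7691^1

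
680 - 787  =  -107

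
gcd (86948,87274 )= 2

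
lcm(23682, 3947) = 23682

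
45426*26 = 1181076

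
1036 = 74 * 14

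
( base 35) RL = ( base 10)966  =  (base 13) 594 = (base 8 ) 1706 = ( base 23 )1J0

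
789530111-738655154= 50874957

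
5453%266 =133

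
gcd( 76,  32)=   4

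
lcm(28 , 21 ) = 84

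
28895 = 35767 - 6872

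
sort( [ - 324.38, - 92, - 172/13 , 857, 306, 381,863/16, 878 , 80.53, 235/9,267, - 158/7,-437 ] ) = [ - 437, - 324.38, - 92,  -  158/7,- 172/13, 235/9,863/16 , 80.53, 267,306, 381, 857, 878] 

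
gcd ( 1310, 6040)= 10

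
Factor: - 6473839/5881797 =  - 3^( - 2)*227^( - 1 )*1093^1*2879^( - 1)*5923^1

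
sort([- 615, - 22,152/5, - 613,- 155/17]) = [  -  615, - 613, - 22, - 155/17,152/5]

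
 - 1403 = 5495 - 6898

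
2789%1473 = 1316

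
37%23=14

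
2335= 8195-5860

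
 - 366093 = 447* ( - 819)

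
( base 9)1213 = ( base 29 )124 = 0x387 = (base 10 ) 903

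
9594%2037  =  1446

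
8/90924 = 2/22731= 0.00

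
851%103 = 27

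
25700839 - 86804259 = - 61103420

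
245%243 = 2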